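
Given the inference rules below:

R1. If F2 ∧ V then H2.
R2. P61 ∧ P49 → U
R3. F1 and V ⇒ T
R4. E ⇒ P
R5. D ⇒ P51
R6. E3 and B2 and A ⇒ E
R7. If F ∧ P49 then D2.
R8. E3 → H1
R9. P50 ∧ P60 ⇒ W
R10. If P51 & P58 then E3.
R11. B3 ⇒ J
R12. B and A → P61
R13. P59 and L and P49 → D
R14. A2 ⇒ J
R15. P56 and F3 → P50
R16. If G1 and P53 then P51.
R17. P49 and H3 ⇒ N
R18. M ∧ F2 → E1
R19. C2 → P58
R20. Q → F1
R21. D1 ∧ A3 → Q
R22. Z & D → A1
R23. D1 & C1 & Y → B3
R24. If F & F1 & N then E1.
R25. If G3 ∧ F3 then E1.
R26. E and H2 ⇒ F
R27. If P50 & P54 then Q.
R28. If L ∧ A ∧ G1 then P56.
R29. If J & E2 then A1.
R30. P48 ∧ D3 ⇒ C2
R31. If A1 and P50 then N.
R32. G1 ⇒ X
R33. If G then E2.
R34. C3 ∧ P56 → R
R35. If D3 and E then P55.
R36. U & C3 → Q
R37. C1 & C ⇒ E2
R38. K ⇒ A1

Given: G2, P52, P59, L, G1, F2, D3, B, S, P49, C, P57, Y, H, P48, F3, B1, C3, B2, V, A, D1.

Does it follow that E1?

No

Forward chaining from the given facts derives: H2, P61, D, P56, C2, X, R, U, P51, P50, P58, Q, E3, F1, T, E, H1, F, P55, P, D2.
Rules concluding E1: R18 needs M; R24 needs N; R25 needs G3 — none of these are established.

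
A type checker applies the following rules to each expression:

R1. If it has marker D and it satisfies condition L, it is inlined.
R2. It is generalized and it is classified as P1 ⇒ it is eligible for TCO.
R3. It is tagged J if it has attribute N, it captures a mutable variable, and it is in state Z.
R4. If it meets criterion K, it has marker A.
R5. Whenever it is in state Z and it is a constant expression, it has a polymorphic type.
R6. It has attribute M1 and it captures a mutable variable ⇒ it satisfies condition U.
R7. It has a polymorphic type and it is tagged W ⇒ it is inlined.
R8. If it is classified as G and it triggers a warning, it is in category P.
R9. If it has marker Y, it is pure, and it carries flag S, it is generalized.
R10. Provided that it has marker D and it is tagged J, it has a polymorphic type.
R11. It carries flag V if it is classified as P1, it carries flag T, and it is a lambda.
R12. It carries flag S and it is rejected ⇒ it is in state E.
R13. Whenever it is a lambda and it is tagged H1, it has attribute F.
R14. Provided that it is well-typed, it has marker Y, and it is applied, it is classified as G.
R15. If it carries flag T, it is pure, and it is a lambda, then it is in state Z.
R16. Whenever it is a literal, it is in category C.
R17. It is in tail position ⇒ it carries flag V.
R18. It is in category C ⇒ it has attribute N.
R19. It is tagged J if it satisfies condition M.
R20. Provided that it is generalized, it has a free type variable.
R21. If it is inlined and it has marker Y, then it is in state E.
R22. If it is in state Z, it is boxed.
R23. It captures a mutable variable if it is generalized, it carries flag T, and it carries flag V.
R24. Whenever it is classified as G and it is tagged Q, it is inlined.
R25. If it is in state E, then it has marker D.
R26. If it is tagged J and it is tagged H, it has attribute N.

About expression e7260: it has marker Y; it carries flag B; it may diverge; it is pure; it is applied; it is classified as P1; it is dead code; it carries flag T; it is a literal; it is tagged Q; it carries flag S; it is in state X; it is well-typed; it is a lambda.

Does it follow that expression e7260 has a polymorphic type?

Yes

By R9 (it has marker Y, it is pure, it carries flag S): it is generalized.
By R11 (it is classified as P1, it carries flag T, it is a lambda): it carries flag V.
By R14 (it is well-typed, it has marker Y, it is applied): it is classified as G.
By R15 (it carries flag T, it is pure, it is a lambda): it is in state Z.
By R16 (it is a literal): it is in category C.
By R18 (it is in category C): it has attribute N.
By R23 (it is generalized, it carries flag T, it carries flag V): it captures a mutable variable.
By R24 (it is classified as G, it is tagged Q): it is inlined.
By R3 (it has attribute N, it captures a mutable variable, it is in state Z): it is tagged J.
By R21 (it is inlined, it has marker Y): it is in state E.
By R25 (it is in state E): it has marker D.
By R10 (it has marker D, it is tagged J): it has a polymorphic type.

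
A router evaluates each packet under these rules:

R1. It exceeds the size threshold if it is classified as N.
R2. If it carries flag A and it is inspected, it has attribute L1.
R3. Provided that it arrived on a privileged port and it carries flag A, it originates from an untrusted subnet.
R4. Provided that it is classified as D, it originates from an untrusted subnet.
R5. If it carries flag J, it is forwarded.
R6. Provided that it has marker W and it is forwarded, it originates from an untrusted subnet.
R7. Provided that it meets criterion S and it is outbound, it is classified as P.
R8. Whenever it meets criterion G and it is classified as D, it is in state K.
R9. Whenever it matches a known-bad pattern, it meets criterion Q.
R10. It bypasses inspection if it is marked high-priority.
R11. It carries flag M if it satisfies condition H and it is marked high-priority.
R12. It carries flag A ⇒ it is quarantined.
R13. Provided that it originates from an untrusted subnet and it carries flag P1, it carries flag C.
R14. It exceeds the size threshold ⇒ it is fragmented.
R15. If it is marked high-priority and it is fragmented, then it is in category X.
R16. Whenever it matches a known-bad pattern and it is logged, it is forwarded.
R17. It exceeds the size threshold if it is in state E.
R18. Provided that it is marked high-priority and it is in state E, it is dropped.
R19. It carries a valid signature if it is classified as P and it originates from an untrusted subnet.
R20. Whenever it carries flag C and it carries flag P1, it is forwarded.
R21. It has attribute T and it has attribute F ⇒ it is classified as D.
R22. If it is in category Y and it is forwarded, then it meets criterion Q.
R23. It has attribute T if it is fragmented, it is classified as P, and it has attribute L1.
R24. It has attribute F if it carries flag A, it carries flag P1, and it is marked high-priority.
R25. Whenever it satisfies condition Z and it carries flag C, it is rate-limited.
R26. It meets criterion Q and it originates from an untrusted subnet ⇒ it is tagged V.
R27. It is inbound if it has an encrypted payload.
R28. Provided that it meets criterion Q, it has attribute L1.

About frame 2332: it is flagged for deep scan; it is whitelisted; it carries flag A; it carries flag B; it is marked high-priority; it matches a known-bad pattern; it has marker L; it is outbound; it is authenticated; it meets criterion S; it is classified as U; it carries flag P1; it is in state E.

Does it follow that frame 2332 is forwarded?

By R7 (it meets criterion S, it is outbound): it is classified as P.
By R9 (it matches a known-bad pattern): it meets criterion Q.
By R17 (it is in state E): it exceeds the size threshold.
By R24 (it carries flag A, it carries flag P1, it is marked high-priority): it has attribute F.
By R28 (it meets criterion Q): it has attribute L1.
By R14 (it exceeds the size threshold): it is fragmented.
By R23 (it is fragmented, it is classified as P, it has attribute L1): it has attribute T.
By R21 (it has attribute T, it has attribute F): it is classified as D.
By R4 (it is classified as D): it originates from an untrusted subnet.
By R13 (it originates from an untrusted subnet, it carries flag P1): it carries flag C.
By R20 (it carries flag C, it carries flag P1): it is forwarded.

Yes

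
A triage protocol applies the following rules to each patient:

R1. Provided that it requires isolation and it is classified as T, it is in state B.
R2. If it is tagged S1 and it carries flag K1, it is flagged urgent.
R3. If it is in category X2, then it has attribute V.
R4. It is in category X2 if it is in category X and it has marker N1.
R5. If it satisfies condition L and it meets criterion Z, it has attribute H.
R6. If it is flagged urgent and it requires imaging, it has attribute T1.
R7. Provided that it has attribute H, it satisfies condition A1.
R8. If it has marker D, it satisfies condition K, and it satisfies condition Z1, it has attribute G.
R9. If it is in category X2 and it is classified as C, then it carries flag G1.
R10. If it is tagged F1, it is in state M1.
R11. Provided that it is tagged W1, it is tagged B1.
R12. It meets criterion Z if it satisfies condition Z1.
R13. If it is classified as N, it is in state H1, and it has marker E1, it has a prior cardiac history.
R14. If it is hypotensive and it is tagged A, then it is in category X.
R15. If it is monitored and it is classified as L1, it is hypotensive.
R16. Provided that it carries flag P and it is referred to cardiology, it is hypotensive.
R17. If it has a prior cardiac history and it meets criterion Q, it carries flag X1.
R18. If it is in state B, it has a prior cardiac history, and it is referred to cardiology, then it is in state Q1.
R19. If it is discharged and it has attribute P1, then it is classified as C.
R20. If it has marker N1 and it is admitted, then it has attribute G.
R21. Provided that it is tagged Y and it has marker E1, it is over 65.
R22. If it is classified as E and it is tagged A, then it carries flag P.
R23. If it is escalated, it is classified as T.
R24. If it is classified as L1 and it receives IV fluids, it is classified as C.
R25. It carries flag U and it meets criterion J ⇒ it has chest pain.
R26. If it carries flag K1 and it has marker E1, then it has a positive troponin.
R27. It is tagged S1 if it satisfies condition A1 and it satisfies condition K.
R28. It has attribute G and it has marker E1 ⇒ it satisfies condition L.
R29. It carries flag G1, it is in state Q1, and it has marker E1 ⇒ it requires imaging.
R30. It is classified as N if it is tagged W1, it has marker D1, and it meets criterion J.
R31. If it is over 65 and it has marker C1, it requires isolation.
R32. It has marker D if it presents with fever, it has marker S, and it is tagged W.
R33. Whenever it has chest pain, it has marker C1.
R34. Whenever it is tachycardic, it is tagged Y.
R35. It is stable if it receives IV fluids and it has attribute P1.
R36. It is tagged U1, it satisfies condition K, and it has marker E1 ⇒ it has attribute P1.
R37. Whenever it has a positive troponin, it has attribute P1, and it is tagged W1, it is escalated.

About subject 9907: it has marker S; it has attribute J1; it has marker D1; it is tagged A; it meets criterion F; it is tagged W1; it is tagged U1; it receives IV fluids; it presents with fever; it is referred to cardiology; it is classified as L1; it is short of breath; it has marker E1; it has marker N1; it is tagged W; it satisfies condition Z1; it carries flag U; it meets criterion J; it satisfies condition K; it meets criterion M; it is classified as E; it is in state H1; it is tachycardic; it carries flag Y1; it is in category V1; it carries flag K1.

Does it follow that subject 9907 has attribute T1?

Yes

By R12 (it satisfies condition Z1): it meets criterion Z.
By R22 (it is classified as E, it is tagged A): it carries flag P.
By R24 (it is classified as L1, it receives IV fluids): it is classified as C.
By R25 (it carries flag U, it meets criterion J): it has chest pain.
By R26 (it carries flag K1, it has marker E1): it has a positive troponin.
By R30 (it is tagged W1, it has marker D1, it meets criterion J): it is classified as N.
By R32 (it presents with fever, it has marker S, it is tagged W): it has marker D.
By R33 (it has chest pain): it has marker C1.
By R34 (it is tachycardic): it is tagged Y.
By R36 (it is tagged U1, it satisfies condition K, it has marker E1): it has attribute P1.
By R37 (it has a positive troponin, it has attribute P1, it is tagged W1): it is escalated.
By R8 (it has marker D, it satisfies condition K, it satisfies condition Z1): it has attribute G.
By R13 (it is classified as N, it is in state H1, it has marker E1): it has a prior cardiac history.
By R16 (it carries flag P, it is referred to cardiology): it is hypotensive.
By R21 (it is tagged Y, it has marker E1): it is over 65.
By R23 (it is escalated): it is classified as T.
By R28 (it has attribute G, it has marker E1): it satisfies condition L.
By R31 (it is over 65, it has marker C1): it requires isolation.
By R1 (it requires isolation, it is classified as T): it is in state B.
By R5 (it satisfies condition L, it meets criterion Z): it has attribute H.
By R7 (it has attribute H): it satisfies condition A1.
By R14 (it is hypotensive, it is tagged A): it is in category X.
By R18 (it is in state B, it has a prior cardiac history, it is referred to cardiology): it is in state Q1.
By R27 (it satisfies condition A1, it satisfies condition K): it is tagged S1.
By R2 (it is tagged S1, it carries flag K1): it is flagged urgent.
By R4 (it is in category X, it has marker N1): it is in category X2.
By R9 (it is in category X2, it is classified as C): it carries flag G1.
By R29 (it carries flag G1, it is in state Q1, it has marker E1): it requires imaging.
By R6 (it is flagged urgent, it requires imaging): it has attribute T1.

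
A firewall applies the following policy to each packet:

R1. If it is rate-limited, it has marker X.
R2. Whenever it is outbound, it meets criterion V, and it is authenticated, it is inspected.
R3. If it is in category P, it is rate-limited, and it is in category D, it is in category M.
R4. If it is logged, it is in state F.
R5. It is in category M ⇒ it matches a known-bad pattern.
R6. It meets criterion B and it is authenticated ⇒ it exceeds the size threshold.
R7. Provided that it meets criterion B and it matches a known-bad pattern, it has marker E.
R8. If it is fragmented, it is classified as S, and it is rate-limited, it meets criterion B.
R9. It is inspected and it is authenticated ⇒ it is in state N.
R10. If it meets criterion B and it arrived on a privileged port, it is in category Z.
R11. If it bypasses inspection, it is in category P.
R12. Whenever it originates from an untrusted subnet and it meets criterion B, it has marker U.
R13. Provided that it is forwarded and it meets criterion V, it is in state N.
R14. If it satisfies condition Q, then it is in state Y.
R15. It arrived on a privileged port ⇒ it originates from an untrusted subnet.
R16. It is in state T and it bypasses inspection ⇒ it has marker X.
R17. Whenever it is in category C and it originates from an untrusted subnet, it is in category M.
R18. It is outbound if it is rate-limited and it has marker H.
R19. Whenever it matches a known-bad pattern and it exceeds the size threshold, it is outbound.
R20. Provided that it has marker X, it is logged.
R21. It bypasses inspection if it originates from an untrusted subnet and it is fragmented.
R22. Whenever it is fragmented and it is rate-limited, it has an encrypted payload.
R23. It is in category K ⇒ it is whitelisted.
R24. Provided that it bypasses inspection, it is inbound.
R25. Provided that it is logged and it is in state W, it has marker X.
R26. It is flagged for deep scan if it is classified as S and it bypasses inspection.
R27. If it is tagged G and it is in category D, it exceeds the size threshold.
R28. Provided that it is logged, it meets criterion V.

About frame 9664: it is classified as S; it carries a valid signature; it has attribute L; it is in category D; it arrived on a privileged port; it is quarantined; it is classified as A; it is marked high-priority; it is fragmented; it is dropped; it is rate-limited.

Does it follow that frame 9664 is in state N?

No

Forward chaining from the given facts derives: has marker X, meets criterion B, is in category Z, originates from an untrusted subnet, is logged, bypasses inspection, has an encrypted payload, is inbound, is flagged for deep scan, meets criterion V, is in state F, is in category P, has marker U, is in category M, matches a known-bad pattern, has marker E.
Rules concluding "it is in state N": R9 needs "it is inspected"; R13 needs "it is forwarded" — none of these are established.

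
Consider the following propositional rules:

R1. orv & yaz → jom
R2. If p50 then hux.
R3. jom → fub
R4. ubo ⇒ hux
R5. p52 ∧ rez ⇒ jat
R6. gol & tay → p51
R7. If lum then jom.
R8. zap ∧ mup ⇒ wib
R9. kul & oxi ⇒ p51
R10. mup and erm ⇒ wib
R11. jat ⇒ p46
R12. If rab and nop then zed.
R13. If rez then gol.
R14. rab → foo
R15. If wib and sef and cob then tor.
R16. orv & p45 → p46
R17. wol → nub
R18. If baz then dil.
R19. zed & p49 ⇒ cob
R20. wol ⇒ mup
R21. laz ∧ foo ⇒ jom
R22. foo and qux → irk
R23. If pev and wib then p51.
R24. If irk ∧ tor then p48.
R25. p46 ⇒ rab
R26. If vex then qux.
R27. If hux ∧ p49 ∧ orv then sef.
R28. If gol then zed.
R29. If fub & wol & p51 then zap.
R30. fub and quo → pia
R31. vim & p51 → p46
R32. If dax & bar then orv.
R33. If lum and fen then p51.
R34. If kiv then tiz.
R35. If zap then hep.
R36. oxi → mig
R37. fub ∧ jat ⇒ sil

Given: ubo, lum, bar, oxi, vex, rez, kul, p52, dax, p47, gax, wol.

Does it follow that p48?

No

Forward chaining from the given facts derives: hux, jat, jom, p51, p46, gol, nub, mup, rab, qux, zed, orv, mig, fub, foo, irk, zap, hep, sil, wib.
The only rule concluding p48 is R24, which needs tor; that is never established.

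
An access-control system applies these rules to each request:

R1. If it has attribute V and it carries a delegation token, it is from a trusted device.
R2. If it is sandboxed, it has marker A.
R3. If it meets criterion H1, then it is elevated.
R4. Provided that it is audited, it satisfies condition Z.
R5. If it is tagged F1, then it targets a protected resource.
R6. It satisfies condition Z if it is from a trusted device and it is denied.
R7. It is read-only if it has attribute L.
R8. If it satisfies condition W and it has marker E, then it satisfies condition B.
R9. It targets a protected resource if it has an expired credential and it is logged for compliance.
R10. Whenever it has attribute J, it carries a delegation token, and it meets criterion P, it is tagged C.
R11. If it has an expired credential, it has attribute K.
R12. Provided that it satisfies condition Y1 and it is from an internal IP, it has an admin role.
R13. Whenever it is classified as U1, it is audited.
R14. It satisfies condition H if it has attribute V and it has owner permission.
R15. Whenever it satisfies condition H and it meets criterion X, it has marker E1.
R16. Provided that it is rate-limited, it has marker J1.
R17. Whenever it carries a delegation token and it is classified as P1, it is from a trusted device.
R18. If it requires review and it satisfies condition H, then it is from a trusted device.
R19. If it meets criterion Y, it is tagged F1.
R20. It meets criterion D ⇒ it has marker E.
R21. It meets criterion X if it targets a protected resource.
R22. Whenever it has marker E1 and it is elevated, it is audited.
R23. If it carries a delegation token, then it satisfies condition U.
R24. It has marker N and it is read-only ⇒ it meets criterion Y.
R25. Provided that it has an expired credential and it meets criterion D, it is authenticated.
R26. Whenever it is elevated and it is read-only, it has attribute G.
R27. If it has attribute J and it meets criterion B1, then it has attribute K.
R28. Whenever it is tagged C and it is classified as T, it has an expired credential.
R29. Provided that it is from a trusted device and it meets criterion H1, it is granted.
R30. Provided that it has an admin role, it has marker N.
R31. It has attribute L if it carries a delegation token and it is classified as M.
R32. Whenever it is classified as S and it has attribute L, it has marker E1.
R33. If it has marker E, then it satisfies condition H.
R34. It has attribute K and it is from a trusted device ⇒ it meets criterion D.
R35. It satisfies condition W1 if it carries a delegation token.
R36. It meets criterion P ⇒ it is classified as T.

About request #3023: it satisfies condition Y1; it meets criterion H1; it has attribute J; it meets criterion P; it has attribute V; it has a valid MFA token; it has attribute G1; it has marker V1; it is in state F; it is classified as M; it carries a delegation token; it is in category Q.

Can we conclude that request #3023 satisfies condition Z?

Forward chaining from the given facts derives: is from a trusted device, is elevated, is tagged C, satisfies condition U, is granted, has attribute L, satisfies condition W1, is classified as T, is read-only, has attribute G, has an expired credential, has attribute K, meets criterion D, has marker E, is authenticated, satisfies condition H.
Rules concluding "it satisfies condition Z": R4 needs "it is audited"; R6 needs "it is denied" — none of these are established.

No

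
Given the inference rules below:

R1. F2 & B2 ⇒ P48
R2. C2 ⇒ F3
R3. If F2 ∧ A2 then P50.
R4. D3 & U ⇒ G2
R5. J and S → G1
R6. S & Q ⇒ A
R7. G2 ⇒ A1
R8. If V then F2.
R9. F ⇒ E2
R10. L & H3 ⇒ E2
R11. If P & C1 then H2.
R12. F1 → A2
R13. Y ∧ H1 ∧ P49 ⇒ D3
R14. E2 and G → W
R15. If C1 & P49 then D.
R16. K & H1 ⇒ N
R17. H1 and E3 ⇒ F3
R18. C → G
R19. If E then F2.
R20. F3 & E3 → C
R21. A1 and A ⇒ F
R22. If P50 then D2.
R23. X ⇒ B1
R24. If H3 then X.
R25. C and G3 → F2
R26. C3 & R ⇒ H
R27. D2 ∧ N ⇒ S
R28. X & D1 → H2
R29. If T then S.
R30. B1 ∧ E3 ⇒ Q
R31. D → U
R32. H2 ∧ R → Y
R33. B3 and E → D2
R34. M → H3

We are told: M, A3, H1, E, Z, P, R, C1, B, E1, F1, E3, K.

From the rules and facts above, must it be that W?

Forward chaining from the given facts derives: H2, A2, N, F3, F2, C, Y, H3, P50, G, D2, X, S, B1, Q, A.
The only rule concluding W is R14, which needs E2; that is never established.

No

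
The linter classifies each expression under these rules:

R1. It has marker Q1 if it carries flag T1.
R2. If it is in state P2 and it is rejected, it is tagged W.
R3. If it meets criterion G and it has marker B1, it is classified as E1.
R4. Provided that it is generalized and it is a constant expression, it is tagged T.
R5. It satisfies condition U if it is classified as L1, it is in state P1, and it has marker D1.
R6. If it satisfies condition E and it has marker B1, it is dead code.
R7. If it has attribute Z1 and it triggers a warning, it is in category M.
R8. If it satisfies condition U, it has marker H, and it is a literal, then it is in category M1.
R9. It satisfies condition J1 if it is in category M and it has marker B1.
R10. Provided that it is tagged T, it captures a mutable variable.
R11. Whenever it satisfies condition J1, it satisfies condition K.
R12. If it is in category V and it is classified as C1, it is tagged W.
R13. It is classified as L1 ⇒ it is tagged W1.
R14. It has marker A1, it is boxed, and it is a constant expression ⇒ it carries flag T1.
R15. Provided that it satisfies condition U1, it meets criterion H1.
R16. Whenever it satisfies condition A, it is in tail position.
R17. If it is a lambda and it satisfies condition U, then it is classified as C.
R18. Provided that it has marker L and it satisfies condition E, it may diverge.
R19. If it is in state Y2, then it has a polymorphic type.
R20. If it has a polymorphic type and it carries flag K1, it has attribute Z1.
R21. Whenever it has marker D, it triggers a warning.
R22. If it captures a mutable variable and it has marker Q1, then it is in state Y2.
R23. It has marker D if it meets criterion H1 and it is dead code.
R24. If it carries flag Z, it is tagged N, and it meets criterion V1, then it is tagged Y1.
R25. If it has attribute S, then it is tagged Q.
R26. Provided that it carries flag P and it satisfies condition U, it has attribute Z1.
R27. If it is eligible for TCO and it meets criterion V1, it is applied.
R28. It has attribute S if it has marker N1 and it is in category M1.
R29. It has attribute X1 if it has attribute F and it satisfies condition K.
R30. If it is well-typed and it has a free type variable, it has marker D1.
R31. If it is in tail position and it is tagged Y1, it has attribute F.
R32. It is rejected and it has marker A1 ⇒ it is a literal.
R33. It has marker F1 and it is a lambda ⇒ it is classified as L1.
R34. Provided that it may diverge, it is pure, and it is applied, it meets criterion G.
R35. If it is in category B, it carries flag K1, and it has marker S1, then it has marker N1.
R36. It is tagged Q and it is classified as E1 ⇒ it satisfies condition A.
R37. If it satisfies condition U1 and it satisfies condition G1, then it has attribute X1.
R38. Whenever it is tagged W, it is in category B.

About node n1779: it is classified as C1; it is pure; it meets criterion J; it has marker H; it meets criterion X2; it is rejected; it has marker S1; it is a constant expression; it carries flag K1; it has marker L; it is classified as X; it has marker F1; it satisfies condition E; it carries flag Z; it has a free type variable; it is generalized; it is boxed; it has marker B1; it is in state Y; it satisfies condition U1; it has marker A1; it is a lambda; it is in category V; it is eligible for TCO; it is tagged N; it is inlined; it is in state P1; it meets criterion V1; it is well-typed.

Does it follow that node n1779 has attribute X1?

By R4 (it is generalized, it is a constant expression): it is tagged T.
By R6 (it satisfies condition E, it has marker B1): it is dead code.
By R10 (it is tagged T): it captures a mutable variable.
By R12 (it is in category V, it is classified as C1): it is tagged W.
By R14 (it has marker A1, it is boxed, it is a constant expression): it carries flag T1.
By R15 (it satisfies condition U1): it meets criterion H1.
By R18 (it has marker L, it satisfies condition E): it may diverge.
By R23 (it meets criterion H1, it is dead code): it has marker D.
By R24 (it carries flag Z, it is tagged N, it meets criterion V1): it is tagged Y1.
By R27 (it is eligible for TCO, it meets criterion V1): it is applied.
By R30 (it is well-typed, it has a free type variable): it has marker D1.
By R32 (it is rejected, it has marker A1): it is a literal.
By R33 (it has marker F1, it is a lambda): it is classified as L1.
By R34 (it may diverge, it is pure, it is applied): it meets criterion G.
By R38 (it is tagged W): it is in category B.
By R1 (it carries flag T1): it has marker Q1.
By R3 (it meets criterion G, it has marker B1): it is classified as E1.
By R5 (it is classified as L1, it is in state P1, it has marker D1): it satisfies condition U.
By R8 (it satisfies condition U, it has marker H, it is a literal): it is in category M1.
By R21 (it has marker D): it triggers a warning.
By R22 (it captures a mutable variable, it has marker Q1): it is in state Y2.
By R35 (it is in category B, it carries flag K1, it has marker S1): it has marker N1.
By R19 (it is in state Y2): it has a polymorphic type.
By R20 (it has a polymorphic type, it carries flag K1): it has attribute Z1.
By R28 (it has marker N1, it is in category M1): it has attribute S.
By R7 (it has attribute Z1, it triggers a warning): it is in category M.
By R9 (it is in category M, it has marker B1): it satisfies condition J1.
By R11 (it satisfies condition J1): it satisfies condition K.
By R25 (it has attribute S): it is tagged Q.
By R36 (it is tagged Q, it is classified as E1): it satisfies condition A.
By R16 (it satisfies condition A): it is in tail position.
By R31 (it is in tail position, it is tagged Y1): it has attribute F.
By R29 (it has attribute F, it satisfies condition K): it has attribute X1.

Yes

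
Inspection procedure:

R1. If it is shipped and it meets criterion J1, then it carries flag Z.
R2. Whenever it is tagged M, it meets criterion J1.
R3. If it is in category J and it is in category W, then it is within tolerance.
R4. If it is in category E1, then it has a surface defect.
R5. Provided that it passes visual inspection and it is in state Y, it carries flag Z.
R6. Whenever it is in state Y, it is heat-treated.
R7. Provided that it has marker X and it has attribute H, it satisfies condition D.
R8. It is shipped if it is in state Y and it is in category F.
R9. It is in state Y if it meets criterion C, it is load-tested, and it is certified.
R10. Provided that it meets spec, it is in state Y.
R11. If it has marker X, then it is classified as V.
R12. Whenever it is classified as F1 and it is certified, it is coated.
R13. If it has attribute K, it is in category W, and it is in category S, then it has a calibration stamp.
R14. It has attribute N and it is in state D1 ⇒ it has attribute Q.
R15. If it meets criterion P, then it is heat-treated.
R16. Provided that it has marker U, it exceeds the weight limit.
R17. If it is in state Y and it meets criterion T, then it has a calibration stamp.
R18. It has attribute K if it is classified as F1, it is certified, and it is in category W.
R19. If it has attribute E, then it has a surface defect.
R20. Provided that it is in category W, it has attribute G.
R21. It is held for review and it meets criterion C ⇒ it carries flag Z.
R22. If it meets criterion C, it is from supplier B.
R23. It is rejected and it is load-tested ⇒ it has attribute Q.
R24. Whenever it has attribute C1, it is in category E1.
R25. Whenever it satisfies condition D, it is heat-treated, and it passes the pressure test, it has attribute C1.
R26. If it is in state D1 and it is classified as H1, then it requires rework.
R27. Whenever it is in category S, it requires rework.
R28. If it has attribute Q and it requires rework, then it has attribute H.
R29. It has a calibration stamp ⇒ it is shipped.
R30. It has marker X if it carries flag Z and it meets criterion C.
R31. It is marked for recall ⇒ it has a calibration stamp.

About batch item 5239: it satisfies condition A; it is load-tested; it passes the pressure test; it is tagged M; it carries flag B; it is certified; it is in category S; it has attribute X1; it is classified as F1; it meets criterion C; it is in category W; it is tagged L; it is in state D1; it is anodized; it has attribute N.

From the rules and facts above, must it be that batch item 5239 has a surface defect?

Yes

By R2 (it is tagged M): it meets criterion J1.
By R9 (it meets criterion C, it is load-tested, it is certified): it is in state Y.
By R14 (it has attribute N, it is in state D1): it has attribute Q.
By R18 (it is classified as F1, it is certified, it is in category W): it has attribute K.
By R27 (it is in category S): it requires rework.
By R28 (it has attribute Q, it requires rework): it has attribute H.
By R6 (it is in state Y): it is heat-treated.
By R13 (it has attribute K, it is in category W, it is in category S): it has a calibration stamp.
By R29 (it has a calibration stamp): it is shipped.
By R1 (it is shipped, it meets criterion J1): it carries flag Z.
By R30 (it carries flag Z, it meets criterion C): it has marker X.
By R7 (it has marker X, it has attribute H): it satisfies condition D.
By R25 (it satisfies condition D, it is heat-treated, it passes the pressure test): it has attribute C1.
By R24 (it has attribute C1): it is in category E1.
By R4 (it is in category E1): it has a surface defect.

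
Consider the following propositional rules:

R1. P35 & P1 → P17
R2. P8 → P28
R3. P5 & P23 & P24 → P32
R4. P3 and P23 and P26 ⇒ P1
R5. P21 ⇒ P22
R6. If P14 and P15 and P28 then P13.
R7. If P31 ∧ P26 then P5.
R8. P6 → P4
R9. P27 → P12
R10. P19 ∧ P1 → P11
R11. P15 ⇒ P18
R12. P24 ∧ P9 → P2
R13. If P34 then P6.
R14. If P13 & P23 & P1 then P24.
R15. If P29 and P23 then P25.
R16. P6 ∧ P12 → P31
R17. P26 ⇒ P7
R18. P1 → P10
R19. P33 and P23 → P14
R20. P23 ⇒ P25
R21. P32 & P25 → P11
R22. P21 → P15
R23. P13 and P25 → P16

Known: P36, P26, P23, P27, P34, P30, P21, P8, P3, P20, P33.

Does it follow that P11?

Yes

P28  (by R2: P8)
P1  (by R4: P3, P23, P26)
P12  (by R9: P27)
P6  (by R13: P34)
P31  (by R16: P6, P12)
P14  (by R19: P33, P23)
P25  (by R20: P23)
P15  (by R22: P21)
P13  (by R6: P14, P15, P28)
P5  (by R7: P31, P26)
P24  (by R14: P13, P23, P1)
P32  (by R3: P5, P23, P24)
P11  (by R21: P32, P25)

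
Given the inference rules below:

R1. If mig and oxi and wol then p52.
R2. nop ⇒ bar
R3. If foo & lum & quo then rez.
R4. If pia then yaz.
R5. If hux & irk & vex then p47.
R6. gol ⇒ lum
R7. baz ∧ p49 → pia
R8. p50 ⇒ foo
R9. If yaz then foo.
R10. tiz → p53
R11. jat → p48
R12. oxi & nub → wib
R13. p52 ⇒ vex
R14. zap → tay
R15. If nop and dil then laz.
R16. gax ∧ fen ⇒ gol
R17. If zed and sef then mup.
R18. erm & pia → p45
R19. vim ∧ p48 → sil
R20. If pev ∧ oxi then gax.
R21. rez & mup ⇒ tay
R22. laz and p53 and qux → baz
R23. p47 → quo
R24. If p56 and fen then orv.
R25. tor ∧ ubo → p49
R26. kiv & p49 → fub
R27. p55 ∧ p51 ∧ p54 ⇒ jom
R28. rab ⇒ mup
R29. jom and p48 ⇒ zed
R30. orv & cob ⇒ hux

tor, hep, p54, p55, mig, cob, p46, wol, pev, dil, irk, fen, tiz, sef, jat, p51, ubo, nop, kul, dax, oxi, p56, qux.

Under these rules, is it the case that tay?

p52  (by R1: mig, oxi, wol)
p53  (by R10: tiz)
p48  (by R11: jat)
vex  (by R13: p52)
laz  (by R15: nop, dil)
gax  (by R20: pev, oxi)
baz  (by R22: laz, p53, qux)
orv  (by R24: p56, fen)
p49  (by R25: tor, ubo)
jom  (by R27: p55, p51, p54)
zed  (by R29: jom, p48)
hux  (by R30: orv, cob)
p47  (by R5: hux, irk, vex)
pia  (by R7: baz, p49)
gol  (by R16: gax, fen)
mup  (by R17: zed, sef)
quo  (by R23: p47)
yaz  (by R4: pia)
lum  (by R6: gol)
foo  (by R9: yaz)
rez  (by R3: foo, lum, quo)
tay  (by R21: rez, mup)

Yes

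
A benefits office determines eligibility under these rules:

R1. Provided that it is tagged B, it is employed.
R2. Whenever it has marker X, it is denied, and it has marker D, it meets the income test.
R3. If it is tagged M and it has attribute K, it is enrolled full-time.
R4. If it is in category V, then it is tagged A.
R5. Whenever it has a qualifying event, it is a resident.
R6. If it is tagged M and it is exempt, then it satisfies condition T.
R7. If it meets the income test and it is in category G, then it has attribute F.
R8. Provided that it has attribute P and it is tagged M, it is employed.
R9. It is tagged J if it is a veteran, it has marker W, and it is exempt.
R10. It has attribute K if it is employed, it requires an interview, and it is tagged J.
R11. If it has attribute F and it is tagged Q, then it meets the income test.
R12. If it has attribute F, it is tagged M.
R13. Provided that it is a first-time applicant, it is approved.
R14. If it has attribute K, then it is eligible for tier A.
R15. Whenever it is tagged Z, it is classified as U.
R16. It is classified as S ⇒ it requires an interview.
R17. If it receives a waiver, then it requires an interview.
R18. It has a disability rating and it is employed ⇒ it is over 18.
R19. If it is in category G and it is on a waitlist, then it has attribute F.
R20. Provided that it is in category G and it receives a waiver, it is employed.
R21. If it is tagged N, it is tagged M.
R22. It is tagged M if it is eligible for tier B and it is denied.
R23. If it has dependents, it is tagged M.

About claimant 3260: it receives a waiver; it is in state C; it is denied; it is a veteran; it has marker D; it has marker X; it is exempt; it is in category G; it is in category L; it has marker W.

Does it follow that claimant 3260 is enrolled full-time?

Yes

By R2 (it has marker X, it is denied, it has marker D): it meets the income test.
By R7 (it meets the income test, it is in category G): it has attribute F.
By R9 (it is a veteran, it has marker W, it is exempt): it is tagged J.
By R12 (it has attribute F): it is tagged M.
By R17 (it receives a waiver): it requires an interview.
By R20 (it is in category G, it receives a waiver): it is employed.
By R10 (it is employed, it requires an interview, it is tagged J): it has attribute K.
By R3 (it is tagged M, it has attribute K): it is enrolled full-time.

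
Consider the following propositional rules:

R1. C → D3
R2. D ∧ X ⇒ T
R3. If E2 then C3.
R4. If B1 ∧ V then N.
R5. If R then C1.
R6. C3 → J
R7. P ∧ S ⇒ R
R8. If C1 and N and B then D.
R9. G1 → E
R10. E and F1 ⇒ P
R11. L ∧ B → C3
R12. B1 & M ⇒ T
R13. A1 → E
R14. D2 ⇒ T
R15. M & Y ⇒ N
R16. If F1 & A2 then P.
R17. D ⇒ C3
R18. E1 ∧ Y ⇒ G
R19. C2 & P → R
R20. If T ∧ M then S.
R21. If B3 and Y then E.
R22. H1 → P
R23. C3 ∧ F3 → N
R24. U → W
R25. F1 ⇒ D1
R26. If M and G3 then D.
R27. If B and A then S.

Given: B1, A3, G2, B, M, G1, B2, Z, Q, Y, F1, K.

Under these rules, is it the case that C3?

Yes

E  (by R9: G1)
P  (by R10: E, F1)
T  (by R12: B1, M)
N  (by R15: M, Y)
S  (by R20: T, M)
R  (by R7: P, S)
C1  (by R5: R)
D  (by R8: C1, N, B)
C3  (by R17: D)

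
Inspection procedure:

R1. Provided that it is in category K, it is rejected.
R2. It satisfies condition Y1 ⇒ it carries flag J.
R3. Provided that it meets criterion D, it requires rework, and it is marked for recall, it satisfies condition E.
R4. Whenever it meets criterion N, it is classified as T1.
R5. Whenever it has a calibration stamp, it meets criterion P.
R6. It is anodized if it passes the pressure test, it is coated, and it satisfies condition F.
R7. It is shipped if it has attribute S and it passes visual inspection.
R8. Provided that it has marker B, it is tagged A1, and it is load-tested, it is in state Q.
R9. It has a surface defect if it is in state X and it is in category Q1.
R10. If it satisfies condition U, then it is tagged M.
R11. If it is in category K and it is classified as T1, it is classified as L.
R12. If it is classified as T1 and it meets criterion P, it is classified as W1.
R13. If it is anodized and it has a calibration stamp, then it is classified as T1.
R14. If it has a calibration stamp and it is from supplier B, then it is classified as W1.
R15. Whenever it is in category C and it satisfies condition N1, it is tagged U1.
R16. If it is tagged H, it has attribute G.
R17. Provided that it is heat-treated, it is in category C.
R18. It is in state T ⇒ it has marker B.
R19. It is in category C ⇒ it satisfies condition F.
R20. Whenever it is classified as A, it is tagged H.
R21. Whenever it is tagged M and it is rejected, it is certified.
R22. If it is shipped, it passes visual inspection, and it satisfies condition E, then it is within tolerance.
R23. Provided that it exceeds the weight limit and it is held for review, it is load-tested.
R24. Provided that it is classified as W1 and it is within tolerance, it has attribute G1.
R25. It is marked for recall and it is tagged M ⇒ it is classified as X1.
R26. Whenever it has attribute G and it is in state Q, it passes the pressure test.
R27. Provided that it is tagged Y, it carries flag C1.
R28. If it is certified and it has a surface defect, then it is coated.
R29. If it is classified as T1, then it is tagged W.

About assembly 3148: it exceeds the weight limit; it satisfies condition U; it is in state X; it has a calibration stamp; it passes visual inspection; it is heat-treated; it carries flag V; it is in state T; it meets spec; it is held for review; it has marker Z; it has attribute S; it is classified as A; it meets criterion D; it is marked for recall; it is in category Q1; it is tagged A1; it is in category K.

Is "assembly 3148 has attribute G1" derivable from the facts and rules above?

No

Forward chaining from the given facts derives: is rejected, meets criterion P, is shipped, has a surface defect, is tagged M, is in category C, has marker B, satisfies condition F, is tagged H, is certified, is load-tested, is classified as X1, is coated, is in state Q, has attribute G, passes the pressure test, is anodized, is classified as T1, is tagged W, is classified as L, is classified as W1.
The only rule concluding "it has attribute G1" is R24, which needs "it is within tolerance"; that is never established.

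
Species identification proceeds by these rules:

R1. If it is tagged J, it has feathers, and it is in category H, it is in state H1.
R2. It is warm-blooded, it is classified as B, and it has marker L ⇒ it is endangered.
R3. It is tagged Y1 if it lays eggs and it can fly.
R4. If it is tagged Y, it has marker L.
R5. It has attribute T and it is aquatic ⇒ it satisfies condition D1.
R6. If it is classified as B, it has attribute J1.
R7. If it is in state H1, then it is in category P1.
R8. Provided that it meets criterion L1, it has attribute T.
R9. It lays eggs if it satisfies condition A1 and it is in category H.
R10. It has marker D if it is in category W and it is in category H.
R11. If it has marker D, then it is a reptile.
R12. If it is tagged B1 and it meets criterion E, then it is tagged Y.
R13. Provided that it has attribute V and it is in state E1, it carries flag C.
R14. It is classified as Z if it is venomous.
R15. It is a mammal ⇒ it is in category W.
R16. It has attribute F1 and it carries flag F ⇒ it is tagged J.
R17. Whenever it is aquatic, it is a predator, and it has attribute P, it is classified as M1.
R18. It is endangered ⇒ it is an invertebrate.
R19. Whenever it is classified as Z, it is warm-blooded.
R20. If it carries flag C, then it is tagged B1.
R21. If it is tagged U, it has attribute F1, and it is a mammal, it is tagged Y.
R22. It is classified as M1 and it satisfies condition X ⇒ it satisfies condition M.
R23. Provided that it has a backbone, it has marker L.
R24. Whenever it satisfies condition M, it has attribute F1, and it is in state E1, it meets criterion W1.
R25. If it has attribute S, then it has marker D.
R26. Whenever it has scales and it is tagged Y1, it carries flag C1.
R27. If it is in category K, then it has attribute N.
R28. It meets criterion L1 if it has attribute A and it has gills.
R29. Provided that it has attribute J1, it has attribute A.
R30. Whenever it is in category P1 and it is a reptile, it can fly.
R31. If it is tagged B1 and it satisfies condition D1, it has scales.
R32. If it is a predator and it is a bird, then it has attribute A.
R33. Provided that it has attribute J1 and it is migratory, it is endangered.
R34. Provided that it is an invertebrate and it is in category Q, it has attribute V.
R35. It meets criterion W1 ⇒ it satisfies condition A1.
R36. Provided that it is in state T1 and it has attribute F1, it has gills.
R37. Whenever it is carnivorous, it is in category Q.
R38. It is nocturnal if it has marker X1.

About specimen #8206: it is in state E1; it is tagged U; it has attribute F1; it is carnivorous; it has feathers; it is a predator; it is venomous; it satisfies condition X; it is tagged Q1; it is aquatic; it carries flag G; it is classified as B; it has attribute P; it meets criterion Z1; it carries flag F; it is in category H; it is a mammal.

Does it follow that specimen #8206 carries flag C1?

Forward chaining from the given facts derives: has attribute J1, is classified as Z, is in category W, is tagged J, is classified as M1, is warm-blooded, is tagged Y, satisfies condition M, meets criterion W1, has attribute A, satisfies condition A1, is in category Q, is in state H1, has marker L, is in category P1, lays eggs, has marker D, is a reptile, can fly, is endangered, is tagged Y1, is an invertebrate, has attribute V, carries flag C, is tagged B1.
The only rule concluding "it carries flag C1" is R26, which needs "it has scales"; that is never established.

No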